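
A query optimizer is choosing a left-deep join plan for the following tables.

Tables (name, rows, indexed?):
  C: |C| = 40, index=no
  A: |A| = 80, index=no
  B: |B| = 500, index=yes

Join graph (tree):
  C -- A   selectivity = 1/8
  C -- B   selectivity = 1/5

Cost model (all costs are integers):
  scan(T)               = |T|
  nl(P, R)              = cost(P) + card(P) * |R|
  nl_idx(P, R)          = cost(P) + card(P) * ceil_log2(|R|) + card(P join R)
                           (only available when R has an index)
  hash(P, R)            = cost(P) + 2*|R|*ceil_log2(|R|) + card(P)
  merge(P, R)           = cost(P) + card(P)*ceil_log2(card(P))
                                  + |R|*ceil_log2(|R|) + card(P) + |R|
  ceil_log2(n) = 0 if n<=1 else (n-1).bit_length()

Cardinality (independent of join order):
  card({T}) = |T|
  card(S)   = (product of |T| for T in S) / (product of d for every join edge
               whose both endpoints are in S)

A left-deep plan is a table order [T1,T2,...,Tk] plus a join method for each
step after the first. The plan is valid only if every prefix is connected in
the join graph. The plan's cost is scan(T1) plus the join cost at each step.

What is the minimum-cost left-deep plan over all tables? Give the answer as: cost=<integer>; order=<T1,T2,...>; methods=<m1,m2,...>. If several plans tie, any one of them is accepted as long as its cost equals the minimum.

Selinger DP (subsets sized 1..n):
  {C}: scan cost=40, card=40
  {A}: scan cost=80, card=80
  {B}: scan cost=500, card=500
  {AC}: card=400; try (C,hash)→640, (A,merge)→960, (C,merge)→1000, (A,hash)→1200, (A,nl)→3240, (C,nl)→3280; best=640 via (C,hash)
  {BC}: card=4000; try (C,hash)→1480, (B,nl_idx)→4400, (B,merge)→5320, (C,merge)→5780, (B,hash)→9080, (B,nl)→20040 …(+1); best=1480 via (C,hash)
  {ABC}: card=40000; try (A,hash)→6600, (B,merge)→9640, (B,hash)→10040, (B,nl_idx)→44240, (A,merge)→54120, (B,nl)→200640 …(+1); best=6600 via (A,hash)

cost=6600; order=B,C,A; methods=hash,hash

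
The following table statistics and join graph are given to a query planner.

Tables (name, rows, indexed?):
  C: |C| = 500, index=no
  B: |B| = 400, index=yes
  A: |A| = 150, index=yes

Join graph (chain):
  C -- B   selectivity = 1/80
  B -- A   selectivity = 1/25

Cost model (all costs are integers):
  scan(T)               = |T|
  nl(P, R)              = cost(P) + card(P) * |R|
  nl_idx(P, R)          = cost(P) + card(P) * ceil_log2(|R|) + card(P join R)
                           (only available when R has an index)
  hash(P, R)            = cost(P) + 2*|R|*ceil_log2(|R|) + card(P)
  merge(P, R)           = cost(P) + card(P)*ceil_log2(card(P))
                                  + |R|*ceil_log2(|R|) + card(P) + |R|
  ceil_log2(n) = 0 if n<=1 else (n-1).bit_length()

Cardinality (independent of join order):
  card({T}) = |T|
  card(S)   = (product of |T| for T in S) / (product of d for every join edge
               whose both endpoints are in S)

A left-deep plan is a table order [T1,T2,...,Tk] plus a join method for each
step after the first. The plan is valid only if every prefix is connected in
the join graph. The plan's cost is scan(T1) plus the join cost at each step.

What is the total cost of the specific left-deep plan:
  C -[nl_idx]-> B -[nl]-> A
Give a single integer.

382500

step 1: scan C: cost=500, card=500
step 2: join B via nl_idx
    card(P join B) = 500*400/(80) = 2500
    cost = 500 + 500*9 + 2500 = 7500
step 3: join A via nl
    card(P join A) = 2500*150/(25) = 15000
    cost = 7500 + 2500*150 = 382500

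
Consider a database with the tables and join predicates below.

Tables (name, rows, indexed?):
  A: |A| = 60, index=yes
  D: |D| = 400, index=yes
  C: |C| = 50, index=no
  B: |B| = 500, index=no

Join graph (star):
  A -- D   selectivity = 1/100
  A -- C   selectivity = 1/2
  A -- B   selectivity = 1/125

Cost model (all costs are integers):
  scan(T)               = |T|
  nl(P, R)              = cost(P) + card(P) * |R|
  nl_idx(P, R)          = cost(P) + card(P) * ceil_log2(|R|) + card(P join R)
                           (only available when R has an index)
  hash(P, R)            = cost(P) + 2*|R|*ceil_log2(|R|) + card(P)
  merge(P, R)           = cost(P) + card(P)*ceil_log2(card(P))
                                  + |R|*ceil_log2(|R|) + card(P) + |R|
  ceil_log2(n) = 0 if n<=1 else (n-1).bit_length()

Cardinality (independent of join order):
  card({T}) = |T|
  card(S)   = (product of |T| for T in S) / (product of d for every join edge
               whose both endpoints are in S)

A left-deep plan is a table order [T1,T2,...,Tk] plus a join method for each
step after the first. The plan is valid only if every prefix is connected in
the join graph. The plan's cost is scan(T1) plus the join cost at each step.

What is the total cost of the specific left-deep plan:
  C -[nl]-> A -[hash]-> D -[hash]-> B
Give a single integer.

step 1: scan C: cost=50, card=50
step 2: join A via nl
    card(P join A) = 50*60/(2) = 1500
    cost = 50 + 50*60 = 3050
step 3: join D via hash
    card(P join D) = 1500*400/(100) = 6000
    cost = 3050 + 2*400*9 + 1500 = 11750
step 4: join B via hash
    card(P join B) = 6000*500/(125) = 24000
    cost = 11750 + 2*500*9 + 6000 = 26750

26750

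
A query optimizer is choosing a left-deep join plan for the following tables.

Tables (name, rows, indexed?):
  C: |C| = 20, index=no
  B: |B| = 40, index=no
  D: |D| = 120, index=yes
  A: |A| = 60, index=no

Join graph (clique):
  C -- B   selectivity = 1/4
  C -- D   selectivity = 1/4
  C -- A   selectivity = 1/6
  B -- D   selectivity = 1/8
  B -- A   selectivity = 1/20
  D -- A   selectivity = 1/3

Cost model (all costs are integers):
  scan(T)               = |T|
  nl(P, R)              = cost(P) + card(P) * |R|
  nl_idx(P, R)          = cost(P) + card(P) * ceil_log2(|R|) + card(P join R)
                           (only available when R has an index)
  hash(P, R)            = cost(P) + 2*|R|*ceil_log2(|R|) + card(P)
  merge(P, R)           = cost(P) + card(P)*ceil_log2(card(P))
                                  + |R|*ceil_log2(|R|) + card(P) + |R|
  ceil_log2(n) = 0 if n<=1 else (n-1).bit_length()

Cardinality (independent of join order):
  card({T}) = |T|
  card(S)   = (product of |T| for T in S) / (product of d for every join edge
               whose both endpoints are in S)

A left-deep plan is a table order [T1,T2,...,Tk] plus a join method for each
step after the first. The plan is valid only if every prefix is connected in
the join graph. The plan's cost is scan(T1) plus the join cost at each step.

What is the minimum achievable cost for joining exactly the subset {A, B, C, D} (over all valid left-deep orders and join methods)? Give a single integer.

Selinger DP over subsets of {A,B,C,D}:
  {C}: scan cost=20, card=20
  {B}: scan cost=40, card=40
  {D}: scan cost=120, card=120
  {A}: scan cost=60, card=60
  {BC}: card=200; try (C,hash)→280, (B,merge)→420, (C,merge)→440, (B,hash)→520, (B,nl)→820, (C,nl)→840; best=280 via (C,hash)
  {CD}: card=600; try (C,hash)→440, (D,nl_idx)→760, (D,merge)→1100, (C,merge)→1200, (D,hash)→1720, (D,nl)→2420 …(+1); best=440 via (C,hash)
  {AC}: card=200; try (C,hash)→320, (A,merge)→560, (C,merge)→600, (A,hash)→760, (A,nl)→1220, (C,nl)→1260; best=320 via (C,hash)
  {BD}: card=600; try (B,hash)→720, (D,nl_idx)→920, (D,merge)→1280, (B,merge)→1360, (D,hash)→1760, (D,nl)→4840 …(+1); best=720 via (B,hash)
  {AB}: card=120; try (B,hash)→600, (A,merge)→740, (B,merge)→760, (A,hash)→800, (A,nl)→2440, (B,nl)→2460; best=600 via (B,hash)
  {AD}: card=2400; try (A,hash)→960, (D,merge)→1440, (A,merge)→1500, (D,hash)→1800, (D,nl_idx)→2880, (D,nl)→7260 …(+1); best=960 via (A,hash)
  {BCD}: card=750; try (C,hash)→1520, (B,hash)→1520, (D,hash)→2160, (D,nl_idx)→2430, (D,merge)→3040, (B,merge)→7320 …(+4); best=1520 via (C,hash)
  {ABC}: card=100; try (C,hash)→920, (B,hash)→1000, (A,hash)→1200, (C,merge)→1680, (B,merge)→2400, (A,merge)→2500 …(+3); best=920 via (C,hash)
  {ACD}: card=2000; try (A,hash)→1760, (D,hash)→2200, (D,merge)→3080, (C,hash)→3560, (D,nl_idx)→3720, (A,merge)→7460 …(+4); best=1760 via (A,hash)
  {ABD}: card=600; try (D,nl_idx)→2040, (A,hash)→2040, (D,hash)→2400, (D,merge)→2520, (B,hash)→3840, (A,merge)→7740 …(+4); best=2040 via (D,nl_idx)
  {ABCD}: card=125; try (D,nl_idx)→1745, (D,merge)→2680, (D,hash)→2700, (C,hash)→2840, (A,hash)→2990, (B,hash)→4240 …(+7); best=1745 via (D,nl_idx)

1745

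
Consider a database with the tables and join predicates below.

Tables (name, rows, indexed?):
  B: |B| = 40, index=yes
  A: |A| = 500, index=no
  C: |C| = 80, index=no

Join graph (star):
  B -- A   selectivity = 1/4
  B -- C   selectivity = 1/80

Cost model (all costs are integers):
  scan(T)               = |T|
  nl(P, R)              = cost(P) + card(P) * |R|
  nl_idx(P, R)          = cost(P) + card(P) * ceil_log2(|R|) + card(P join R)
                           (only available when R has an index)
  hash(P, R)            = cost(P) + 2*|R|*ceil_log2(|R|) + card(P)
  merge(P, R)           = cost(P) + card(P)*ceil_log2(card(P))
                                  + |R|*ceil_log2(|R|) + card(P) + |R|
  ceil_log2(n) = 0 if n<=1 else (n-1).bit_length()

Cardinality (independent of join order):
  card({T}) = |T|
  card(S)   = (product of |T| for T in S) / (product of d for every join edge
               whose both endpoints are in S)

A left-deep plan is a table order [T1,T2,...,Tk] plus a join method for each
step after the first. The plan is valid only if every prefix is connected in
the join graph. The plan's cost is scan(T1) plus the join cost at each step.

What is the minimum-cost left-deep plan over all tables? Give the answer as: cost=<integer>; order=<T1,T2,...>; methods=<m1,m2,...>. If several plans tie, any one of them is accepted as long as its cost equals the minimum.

cost=5880; order=C,B,A; methods=nl_idx,merge

Selinger DP (subsets sized 1..n):
  {B}: scan cost=40, card=40
  {A}: scan cost=500, card=500
  {C}: scan cost=80, card=80
  {AB}: card=5000; try (B,hash)→1480, (A,merge)→5320, (B,merge)→5780, (B,nl_idx)→8500, (A,hash)→9080, (A,nl)→20040 …(+1); best=1480 via (B,hash)
  {BC}: card=40; try (B,nl_idx)→600, (B,hash)→640, (C,merge)→960, (B,merge)→1000, (C,hash)→1200, (C,nl)→3240 …(+1); best=600 via (B,nl_idx)
  {ABC}: card=5000; try (A,merge)→5880, (C,hash)→7600, (A,hash)→9640, (A,nl)→20600, (C,merge)→72120, (C,nl)→401480; best=5880 via (A,merge)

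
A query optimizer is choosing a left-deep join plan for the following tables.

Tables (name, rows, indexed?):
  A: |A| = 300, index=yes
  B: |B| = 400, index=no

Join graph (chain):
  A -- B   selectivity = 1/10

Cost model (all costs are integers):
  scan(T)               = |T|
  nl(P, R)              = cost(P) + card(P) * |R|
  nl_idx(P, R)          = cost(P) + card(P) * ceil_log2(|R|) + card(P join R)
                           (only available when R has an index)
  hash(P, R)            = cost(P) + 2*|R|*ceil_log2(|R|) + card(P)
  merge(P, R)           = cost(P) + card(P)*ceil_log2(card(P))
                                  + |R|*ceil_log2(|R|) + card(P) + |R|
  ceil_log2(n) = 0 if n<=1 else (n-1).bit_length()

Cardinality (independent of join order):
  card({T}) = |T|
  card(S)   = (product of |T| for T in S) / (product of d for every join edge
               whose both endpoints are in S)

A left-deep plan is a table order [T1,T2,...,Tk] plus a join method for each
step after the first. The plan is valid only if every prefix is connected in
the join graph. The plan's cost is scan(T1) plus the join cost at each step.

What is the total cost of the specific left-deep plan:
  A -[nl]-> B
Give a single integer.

120300

step 1: scan A: cost=300, card=300
step 2: join B via nl
    card(P join B) = 300*400/(10) = 12000
    cost = 300 + 300*400 = 120300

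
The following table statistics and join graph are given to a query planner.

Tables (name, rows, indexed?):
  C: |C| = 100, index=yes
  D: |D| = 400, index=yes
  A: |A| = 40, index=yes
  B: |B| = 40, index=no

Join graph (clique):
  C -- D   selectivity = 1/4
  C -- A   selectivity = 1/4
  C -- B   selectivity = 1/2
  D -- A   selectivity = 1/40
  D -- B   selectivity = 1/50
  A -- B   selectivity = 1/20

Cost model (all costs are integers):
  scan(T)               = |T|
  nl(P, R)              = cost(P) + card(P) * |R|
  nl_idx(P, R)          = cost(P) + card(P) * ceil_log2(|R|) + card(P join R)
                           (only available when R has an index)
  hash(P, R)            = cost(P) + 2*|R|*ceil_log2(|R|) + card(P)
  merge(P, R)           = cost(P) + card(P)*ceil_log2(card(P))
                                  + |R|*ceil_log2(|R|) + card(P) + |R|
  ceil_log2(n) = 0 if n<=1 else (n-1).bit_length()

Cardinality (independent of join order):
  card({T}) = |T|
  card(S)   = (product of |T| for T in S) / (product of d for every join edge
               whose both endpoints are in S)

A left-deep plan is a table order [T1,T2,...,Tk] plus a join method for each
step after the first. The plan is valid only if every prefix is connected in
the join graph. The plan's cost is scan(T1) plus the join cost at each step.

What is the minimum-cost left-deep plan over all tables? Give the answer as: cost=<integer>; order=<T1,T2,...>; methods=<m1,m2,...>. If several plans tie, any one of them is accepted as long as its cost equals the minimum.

cost=1258; order=B,A,D,C; methods=nl_idx,nl_idx,nl_idx

Selinger DP (subsets sized 1..n):
  {C}: scan cost=100, card=100
  {D}: scan cost=400, card=400
  {A}: scan cost=40, card=40
  {B}: scan cost=40, card=40
  {CD}: card=10000; try (C,hash)→2200, (D,merge)→4900, (C,merge)→5200, (D,hash)→7400, (D,nl_idx)→11000, (C,nl_idx)→13200 …(+2); best=2200 via (C,hash)
  {AC}: card=1000; try (A,hash)→680, (C,merge)→1120, (A,merge)→1180, (C,nl_idx)→1320, (C,hash)→1480, (A,nl_idx)→1700 …(+2); best=680 via (A,hash)
  {BC}: card=2000; try (B,hash)→680, (C,merge)→1120, (B,merge)→1180, (C,hash)→1480, (C,nl_idx)→2320, (C,nl)→4040 …(+1); best=680 via (B,hash)
  {AD}: card=400; try (D,nl_idx)→800, (A,hash)→1280, (A,nl_idx)→3200, (D,merge)→4320, (A,merge)→4680, (D,hash)→7280 …(+2); best=800 via (D,nl_idx)
  {BD}: card=320; try (D,nl_idx)→720, (B,hash)→1280, (D,merge)→4320, (B,merge)→4680, (D,hash)→7280, (D,nl)→16040 …(+1); best=720 via (D,nl_idx)
  {AB}: card=80; try (A,nl_idx)→360, (B,hash)→560, (A,hash)→560, (B,merge)→600, (A,merge)→600, (B,nl)→1640 …(+1); best=360 via (A,nl_idx)
  {ACD}: card=2500; try (C,hash)→2600, (C,merge)→5600, (C,nl_idx)→6100, (D,hash)→8880, (D,nl_idx)→12180, (A,hash)→12680 …(+6); best=2600 via (C,hash)
  {BCD}: card=4000; try (C,hash)→2440, (C,merge)→4720, (C,nl_idx)→6960, (D,hash)→9880, (B,hash)→12680, (D,nl_idx)→22680 …(+5); best=2440 via (C,hash)
  {ABC}: card=1000; try (C,merge)→1800, (C,hash)→1840, (C,nl_idx)→1920, (B,hash)→2160, (A,hash)→3160, (C,nl)→8360 …(+5); best=1800 via (C,merge)
  {ABD}: card=16; try (D,nl_idx)→1096, (A,hash)→1520, (B,hash)→1680, (A,nl_idx)→2656, (A,merge)→4200, (D,merge)→5000 …(+5); best=1096 via (D,nl_idx)
  {ABCD}: card=50; try (C,nl_idx)→1258, (C,merge)→1976, (C,hash)→2512, (C,nl)→2696, (B,hash)→5580, (A,hash)→6920 …(+9); best=1258 via (C,nl_idx)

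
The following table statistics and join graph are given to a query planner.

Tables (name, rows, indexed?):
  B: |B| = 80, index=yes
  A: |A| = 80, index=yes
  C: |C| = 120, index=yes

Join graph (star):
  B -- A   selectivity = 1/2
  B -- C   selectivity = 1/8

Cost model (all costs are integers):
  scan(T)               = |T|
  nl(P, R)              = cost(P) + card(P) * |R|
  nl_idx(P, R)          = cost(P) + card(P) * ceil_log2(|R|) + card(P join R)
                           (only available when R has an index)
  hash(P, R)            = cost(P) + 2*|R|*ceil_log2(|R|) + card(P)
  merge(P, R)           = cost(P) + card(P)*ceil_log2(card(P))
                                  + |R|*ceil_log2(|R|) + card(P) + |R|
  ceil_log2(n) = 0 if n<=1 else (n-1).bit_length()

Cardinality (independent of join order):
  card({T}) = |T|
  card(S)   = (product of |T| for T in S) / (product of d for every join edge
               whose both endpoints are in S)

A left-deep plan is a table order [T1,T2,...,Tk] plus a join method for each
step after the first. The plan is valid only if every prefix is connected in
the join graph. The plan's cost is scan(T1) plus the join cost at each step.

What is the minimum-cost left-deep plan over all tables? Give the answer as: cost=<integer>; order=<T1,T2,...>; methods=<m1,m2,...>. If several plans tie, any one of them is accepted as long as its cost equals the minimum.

cost=3680; order=C,B,A; methods=hash,hash

Selinger DP (subsets sized 1..n):
  {B}: scan cost=80, card=80
  {A}: scan cost=80, card=80
  {C}: scan cost=120, card=120
  {AB}: card=3200; try (B,hash)→1280, (A,hash)→1280, (B,merge)→1360, (A,merge)→1360, (B,nl_idx)→3840, (A,nl_idx)→3840 …(+2); best=1280 via (B,hash)
  {BC}: card=1200; try (B,hash)→1360, (C,merge)→1680, (B,merge)→1720, (C,hash)→1840, (C,nl_idx)→1840, (B,nl_idx)→2160 …(+2); best=1360 via (B,hash)
  {ABC}: card=48000; try (A,hash)→3680, (C,hash)→6160, (A,merge)→16400, (C,merge)→43840, (A,nl_idx)→57760, (C,nl_idx)→71680 …(+2); best=3680 via (A,hash)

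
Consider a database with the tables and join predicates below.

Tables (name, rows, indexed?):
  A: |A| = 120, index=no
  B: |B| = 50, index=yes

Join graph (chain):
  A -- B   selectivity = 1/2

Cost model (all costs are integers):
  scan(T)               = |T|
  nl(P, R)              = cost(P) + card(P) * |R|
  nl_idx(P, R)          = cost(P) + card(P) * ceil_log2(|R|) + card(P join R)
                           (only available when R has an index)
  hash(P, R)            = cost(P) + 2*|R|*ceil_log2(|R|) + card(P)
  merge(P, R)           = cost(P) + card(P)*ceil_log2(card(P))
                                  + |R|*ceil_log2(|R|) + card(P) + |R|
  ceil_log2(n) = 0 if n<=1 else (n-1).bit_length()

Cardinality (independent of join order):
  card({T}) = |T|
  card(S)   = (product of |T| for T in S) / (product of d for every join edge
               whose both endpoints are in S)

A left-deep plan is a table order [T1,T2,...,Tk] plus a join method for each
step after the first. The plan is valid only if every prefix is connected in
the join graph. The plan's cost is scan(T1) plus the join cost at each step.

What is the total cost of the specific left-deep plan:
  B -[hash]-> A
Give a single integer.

step 1: scan B: cost=50, card=50
step 2: join A via hash
    card(P join A) = 50*120/(2) = 3000
    cost = 50 + 2*120*7 + 50 = 1780

1780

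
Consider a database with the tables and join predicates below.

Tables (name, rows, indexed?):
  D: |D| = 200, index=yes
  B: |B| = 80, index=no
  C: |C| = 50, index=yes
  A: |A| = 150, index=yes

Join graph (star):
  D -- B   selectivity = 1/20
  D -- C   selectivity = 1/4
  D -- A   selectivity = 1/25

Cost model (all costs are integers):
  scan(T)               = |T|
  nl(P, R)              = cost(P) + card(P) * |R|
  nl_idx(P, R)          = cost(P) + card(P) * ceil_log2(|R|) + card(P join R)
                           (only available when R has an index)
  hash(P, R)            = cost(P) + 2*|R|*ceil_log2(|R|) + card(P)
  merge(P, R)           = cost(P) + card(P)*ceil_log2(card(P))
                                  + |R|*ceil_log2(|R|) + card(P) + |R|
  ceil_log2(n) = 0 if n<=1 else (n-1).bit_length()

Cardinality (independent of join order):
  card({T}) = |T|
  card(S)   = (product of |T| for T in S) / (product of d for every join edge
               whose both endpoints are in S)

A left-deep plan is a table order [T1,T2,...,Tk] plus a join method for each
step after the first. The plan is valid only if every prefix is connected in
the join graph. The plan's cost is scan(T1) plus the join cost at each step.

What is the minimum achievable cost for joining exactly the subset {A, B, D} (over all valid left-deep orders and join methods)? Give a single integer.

4720

Selinger DP over subsets of {A,B,D}:
  {D}: scan cost=200, card=200
  {B}: scan cost=80, card=80
  {A}: scan cost=150, card=150
  {BD}: card=800; try (D,nl_idx)→1520, (B,hash)→1520, (D,merge)→2520, (B,merge)→2640, (D,hash)→3360, (D,nl)→16080 …(+1); best=1520 via (D,nl_idx)
  {AD}: card=1200; try (D,nl_idx)→2550, (A,hash)→2800, (A,nl_idx)→3000, (D,merge)→3300, (A,merge)→3350, (D,hash)→3500 …(+2); best=2550 via (D,nl_idx)
  {ABD}: card=4800; try (A,hash)→4720, (B,hash)→4870, (A,merge)→11670, (A,nl_idx)→12720, (B,merge)→17590, (B,nl)→98550 …(+1); best=4720 via (A,hash)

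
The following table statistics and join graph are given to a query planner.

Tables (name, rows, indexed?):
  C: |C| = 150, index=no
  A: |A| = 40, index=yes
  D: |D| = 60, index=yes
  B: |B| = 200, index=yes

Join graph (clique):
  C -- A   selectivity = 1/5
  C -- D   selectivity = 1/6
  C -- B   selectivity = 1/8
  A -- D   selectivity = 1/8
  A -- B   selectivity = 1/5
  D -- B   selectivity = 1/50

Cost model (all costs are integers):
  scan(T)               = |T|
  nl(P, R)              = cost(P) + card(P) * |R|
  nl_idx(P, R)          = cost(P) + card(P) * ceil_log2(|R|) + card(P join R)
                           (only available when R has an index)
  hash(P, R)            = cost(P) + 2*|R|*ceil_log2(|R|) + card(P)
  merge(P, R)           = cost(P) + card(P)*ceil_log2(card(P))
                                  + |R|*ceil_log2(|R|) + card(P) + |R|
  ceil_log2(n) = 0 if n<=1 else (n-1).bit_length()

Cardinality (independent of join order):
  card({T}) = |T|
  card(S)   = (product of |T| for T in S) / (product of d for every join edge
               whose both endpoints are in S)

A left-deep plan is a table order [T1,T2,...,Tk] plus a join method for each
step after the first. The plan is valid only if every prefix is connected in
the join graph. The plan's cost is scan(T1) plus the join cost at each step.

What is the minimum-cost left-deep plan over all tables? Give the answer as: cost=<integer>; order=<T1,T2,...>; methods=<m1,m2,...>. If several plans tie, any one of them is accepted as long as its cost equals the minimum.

cost=4140; order=D,B,A,C; methods=nl_idx,hash,hash

Selinger DP (subsets sized 1..n):
  {C}: scan cost=150, card=150
  {A}: scan cost=40, card=40
  {D}: scan cost=60, card=60
  {B}: scan cost=200, card=200
  {AC}: card=1200; try (A,hash)→780, (C,merge)→1670, (A,merge)→1780, (A,nl_idx)→2250, (C,hash)→2480, (C,nl)→6040 …(+1); best=780 via (A,hash)
  {CD}: card=1500; try (D,hash)→1020, (C,merge)→1830, (D,merge)→1920, (C,hash)→2520, (D,nl_idx)→2550, (C,nl)→9060 …(+1); best=1020 via (D,hash)
  {BC}: card=3750; try (C,hash)→2800, (B,merge)→3300, (C,merge)→3350, (B,hash)→3500, (B,nl_idx)→5100, (B,nl)→30150 …(+1); best=2800 via (C,hash)
  {AD}: card=300; try (D,nl_idx)→580, (A,hash)→600, (A,nl_idx)→720, (D,merge)→740, (A,merge)→760, (D,hash)→800 …(+2); best=580 via (D,nl_idx)
  {AB}: card=1600; try (A,hash)→880, (B,nl_idx)→1960, (B,merge)→2120, (A,merge)→2280, (A,nl_idx)→3000, (B,hash)→3280 …(+2); best=880 via (A,hash)
  {BD}: card=240; try (B,nl_idx)→780, (D,hash)→1120, (D,nl_idx)→1640, (B,merge)→2280, (D,merge)→2420, (B,hash)→3320 …(+2); best=780 via (B,nl_idx)
  {ACD}: card=1500; try (D,hash)→2700, (A,hash)→3000, (C,hash)→3280, (C,merge)→4930, (D,nl_idx)→9480, (A,nl_idx)→11520 …(+5); best=2700 via (D,hash)
  {ABC}: card=6000; try (C,hash)→4880, (B,hash)→5180, (A,hash)→7030, (B,nl_idx)→16380, (B,merge)→16980, (C,merge)→21430 …(+5); best=4880 via (C,hash)
  {BCD}: card=750; try (C,hash)→3420, (C,merge)→4290, (B,hash)→5720, (D,hash)→7270, (B,nl_idx)→13770, (B,merge)→20820 …(+5); best=3420 via (C,hash)
  {ABD}: card=240; try (A,hash)→1500, (A,nl_idx)→2460, (D,hash)→3200, (B,nl_idx)→3220, (A,merge)→3220, (B,hash)→4080 …(+6); best=1500 via (A,hash)
  {ABCD}: card=150; try (C,hash)→4140, (A,hash)→4650, (C,merge)→5010, (B,hash)→7400, (A,nl_idx)→8070, (D,hash)→11600 …(+9); best=4140 via (C,hash)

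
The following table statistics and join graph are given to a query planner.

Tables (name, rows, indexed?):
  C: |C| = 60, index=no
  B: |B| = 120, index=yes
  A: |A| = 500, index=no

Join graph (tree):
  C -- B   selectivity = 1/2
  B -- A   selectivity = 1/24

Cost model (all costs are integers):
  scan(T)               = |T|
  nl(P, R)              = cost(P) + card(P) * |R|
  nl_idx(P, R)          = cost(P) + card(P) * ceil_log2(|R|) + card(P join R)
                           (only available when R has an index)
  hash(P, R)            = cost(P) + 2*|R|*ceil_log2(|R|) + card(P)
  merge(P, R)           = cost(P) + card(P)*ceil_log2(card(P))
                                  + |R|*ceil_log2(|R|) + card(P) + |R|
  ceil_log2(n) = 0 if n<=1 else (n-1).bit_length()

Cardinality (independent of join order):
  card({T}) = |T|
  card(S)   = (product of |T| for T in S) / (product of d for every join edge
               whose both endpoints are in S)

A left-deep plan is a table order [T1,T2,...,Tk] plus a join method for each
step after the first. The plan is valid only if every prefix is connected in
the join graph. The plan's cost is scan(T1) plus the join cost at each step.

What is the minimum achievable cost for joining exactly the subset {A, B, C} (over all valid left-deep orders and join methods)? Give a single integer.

5900

Selinger DP over subsets of {A,B,C}:
  {C}: scan cost=60, card=60
  {B}: scan cost=120, card=120
  {A}: scan cost=500, card=500
  {BC}: card=3600; try (C,hash)→960, (B,merge)→1440, (C,merge)→1500, (B,hash)→1800, (B,nl_idx)→4080, (B,nl)→7260 …(+1); best=960 via (C,hash)
  {AB}: card=2500; try (B,hash)→2680, (A,merge)→6080, (B,merge)→6460, (B,nl_idx)→6500, (A,hash)→9240, (A,nl)→60120 …(+1); best=2680 via (B,hash)
  {ABC}: card=75000; try (C,hash)→5900, (A,hash)→13560, (C,merge)→35600, (A,merge)→52760, (C,nl)→152680, (A,nl)→1800960; best=5900 via (C,hash)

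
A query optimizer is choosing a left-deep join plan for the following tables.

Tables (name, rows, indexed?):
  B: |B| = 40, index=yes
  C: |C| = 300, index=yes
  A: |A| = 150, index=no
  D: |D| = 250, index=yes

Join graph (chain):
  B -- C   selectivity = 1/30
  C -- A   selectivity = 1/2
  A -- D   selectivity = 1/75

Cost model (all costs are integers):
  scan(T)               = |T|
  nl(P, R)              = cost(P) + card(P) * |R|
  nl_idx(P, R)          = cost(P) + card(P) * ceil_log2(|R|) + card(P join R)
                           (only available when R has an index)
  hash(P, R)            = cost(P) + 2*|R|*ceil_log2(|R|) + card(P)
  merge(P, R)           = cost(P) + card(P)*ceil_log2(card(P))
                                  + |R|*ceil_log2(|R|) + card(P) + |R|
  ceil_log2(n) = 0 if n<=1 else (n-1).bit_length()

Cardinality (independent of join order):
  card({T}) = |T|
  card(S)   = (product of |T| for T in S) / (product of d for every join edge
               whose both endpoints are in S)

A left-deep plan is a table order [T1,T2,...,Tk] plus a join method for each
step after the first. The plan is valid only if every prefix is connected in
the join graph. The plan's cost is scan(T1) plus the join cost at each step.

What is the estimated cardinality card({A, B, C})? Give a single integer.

30000

Tables in S: A(150), B(40), C(300)
Edges inside S: B-C(d=30), C-A(d=2)
numerator = 150 * 40 * 300 = 1800000
denominator = 30 * 2 = 60
card(S) = 1800000 / 60 = 30000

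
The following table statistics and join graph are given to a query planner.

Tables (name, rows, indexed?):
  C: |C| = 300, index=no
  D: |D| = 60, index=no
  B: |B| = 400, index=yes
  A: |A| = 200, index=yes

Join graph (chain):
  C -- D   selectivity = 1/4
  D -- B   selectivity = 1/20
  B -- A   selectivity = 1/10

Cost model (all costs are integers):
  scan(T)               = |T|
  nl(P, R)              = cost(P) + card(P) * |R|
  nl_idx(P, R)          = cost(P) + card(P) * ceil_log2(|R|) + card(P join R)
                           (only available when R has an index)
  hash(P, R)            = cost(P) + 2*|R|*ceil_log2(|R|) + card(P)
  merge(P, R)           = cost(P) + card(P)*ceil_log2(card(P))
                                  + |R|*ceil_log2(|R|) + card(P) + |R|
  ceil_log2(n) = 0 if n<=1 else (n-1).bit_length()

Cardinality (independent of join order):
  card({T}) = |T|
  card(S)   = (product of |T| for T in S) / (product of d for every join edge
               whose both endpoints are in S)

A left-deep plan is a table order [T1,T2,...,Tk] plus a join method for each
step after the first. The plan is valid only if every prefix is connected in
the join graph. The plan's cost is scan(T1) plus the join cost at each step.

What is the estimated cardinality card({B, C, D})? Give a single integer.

Tables in S: B(400), C(300), D(60)
Edges inside S: C-D(d=4), D-B(d=20)
numerator = 400 * 300 * 60 = 7200000
denominator = 4 * 20 = 80
card(S) = 7200000 / 80 = 90000

90000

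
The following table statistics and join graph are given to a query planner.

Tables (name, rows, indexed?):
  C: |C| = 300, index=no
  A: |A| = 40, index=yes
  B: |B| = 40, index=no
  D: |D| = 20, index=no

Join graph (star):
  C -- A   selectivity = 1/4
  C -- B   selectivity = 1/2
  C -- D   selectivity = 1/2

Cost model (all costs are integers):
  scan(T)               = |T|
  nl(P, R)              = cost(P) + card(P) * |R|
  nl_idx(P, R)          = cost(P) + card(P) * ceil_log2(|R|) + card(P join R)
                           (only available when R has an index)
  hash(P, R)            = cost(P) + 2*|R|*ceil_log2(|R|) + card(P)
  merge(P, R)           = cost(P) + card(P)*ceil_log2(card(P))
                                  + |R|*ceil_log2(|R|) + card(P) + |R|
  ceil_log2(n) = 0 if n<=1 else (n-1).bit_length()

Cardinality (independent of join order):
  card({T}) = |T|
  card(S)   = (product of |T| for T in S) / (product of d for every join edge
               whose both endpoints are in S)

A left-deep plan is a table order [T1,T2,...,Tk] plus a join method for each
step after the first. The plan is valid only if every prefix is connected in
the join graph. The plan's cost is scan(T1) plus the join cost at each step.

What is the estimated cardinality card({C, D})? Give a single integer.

Tables in S: C(300), D(20)
Edges inside S: C-D(d=2)
numerator = 300 * 20 = 6000
denominator = 2 = 2
card(S) = 6000 / 2 = 3000

3000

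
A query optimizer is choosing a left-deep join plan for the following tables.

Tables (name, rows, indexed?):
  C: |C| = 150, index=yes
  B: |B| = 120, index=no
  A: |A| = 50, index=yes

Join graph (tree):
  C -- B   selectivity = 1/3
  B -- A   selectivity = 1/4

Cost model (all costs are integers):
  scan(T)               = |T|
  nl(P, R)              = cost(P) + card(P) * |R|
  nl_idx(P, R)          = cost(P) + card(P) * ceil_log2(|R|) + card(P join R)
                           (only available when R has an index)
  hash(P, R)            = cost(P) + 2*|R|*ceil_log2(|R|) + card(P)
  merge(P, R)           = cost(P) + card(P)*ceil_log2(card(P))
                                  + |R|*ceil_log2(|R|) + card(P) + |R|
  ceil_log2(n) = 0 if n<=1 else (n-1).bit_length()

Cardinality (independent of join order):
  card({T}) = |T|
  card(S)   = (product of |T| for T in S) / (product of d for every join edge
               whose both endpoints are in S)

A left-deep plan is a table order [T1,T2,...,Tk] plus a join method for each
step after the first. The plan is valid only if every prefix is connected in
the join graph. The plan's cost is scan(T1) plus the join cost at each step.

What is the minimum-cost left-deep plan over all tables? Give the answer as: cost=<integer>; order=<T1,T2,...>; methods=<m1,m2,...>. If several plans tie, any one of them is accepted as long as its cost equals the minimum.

cost=4740; order=B,A,C; methods=hash,hash

Selinger DP (subsets sized 1..n):
  {C}: scan cost=150, card=150
  {B}: scan cost=120, card=120
  {A}: scan cost=50, card=50
  {BC}: card=6000; try (B,hash)→1980, (C,merge)→2430, (B,merge)→2460, (C,hash)→2640, (C,nl_idx)→7080, (C,nl)→18120 …(+1); best=1980 via (B,hash)
  {AB}: card=1500; try (A,hash)→840, (B,merge)→1360, (A,merge)→1430, (B,hash)→1780, (A,nl_idx)→2340, (B,nl)→6050 …(+1); best=840 via (A,hash)
  {ABC}: card=75000; try (C,hash)→4740, (A,hash)→8580, (C,merge)→20190, (A,merge)→86330, (C,nl_idx)→87840, (A,nl_idx)→112980 …(+2); best=4740 via (C,hash)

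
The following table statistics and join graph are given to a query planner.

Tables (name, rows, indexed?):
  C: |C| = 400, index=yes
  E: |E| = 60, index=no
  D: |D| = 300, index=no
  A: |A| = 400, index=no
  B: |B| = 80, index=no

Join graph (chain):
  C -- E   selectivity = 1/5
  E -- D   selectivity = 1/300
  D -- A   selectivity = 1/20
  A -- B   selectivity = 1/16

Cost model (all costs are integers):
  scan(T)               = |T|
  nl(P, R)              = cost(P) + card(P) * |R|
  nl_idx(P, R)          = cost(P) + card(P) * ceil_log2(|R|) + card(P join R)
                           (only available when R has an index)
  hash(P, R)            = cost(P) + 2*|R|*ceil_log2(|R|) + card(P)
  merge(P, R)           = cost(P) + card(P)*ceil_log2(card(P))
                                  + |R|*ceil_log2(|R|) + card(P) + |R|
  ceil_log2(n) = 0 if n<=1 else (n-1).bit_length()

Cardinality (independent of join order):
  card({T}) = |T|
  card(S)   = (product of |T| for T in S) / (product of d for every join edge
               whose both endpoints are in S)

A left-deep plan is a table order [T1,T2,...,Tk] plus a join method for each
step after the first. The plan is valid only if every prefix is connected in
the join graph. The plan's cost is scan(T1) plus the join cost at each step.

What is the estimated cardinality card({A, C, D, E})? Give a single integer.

96000

Tables in S: A(400), C(400), D(300), E(60)
Edges inside S: C-E(d=5), E-D(d=300), D-A(d=20)
numerator = 400 * 400 * 300 * 60 = 2880000000
denominator = 5 * 300 * 20 = 30000
card(S) = 2880000000 / 30000 = 96000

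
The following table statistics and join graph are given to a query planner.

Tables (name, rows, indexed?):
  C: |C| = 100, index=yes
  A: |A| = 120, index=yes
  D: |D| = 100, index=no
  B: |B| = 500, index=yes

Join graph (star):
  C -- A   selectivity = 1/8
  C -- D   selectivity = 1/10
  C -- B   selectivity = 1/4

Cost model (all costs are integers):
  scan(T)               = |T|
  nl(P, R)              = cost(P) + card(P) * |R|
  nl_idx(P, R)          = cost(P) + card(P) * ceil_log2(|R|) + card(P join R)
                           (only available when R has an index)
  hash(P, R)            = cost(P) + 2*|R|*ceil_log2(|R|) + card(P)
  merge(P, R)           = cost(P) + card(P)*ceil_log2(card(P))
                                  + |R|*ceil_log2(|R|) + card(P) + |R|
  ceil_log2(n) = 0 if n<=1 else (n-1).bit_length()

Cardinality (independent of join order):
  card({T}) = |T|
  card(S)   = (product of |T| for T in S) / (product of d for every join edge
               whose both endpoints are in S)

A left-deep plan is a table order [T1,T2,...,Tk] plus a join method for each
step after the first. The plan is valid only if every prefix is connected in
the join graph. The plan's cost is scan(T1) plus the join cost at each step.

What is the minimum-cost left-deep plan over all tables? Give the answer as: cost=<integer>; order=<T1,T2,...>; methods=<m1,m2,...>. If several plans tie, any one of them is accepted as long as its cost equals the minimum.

cost=28280; order=C,D,A,B; methods=hash,hash,hash

Selinger DP (subsets sized 1..n):
  {C}: scan cost=100, card=100
  {A}: scan cost=120, card=120
  {D}: scan cost=100, card=100
  {B}: scan cost=500, card=500
  {AC}: card=1500; try (C,hash)→1640, (A,merge)→1860, (C,merge)→1880, (A,hash)→1880, (A,nl_idx)→2300, (C,nl_idx)→2460 …(+2); best=1640 via (C,hash)
  {CD}: card=1000; try (D,hash)→1600, (C,hash)→1600, (D,merge)→1700, (C,merge)→1700, (C,nl_idx)→1800, (D,nl)→10100 …(+1); best=1600 via (D,hash)
  {BC}: card=12500; try (C,hash)→2400, (B,merge)→5900, (C,merge)→6300, (B,hash)→9200, (B,nl_idx)→13500, (C,nl_idx)→16500 …(+2); best=2400 via (C,hash)
  {ACD}: card=15000; try (A,hash)→4280, (D,hash)→4540, (A,merge)→13560, (D,merge)→20440, (A,nl_idx)→23600, (A,nl)→121600 …(+1); best=4280 via (A,hash)
  {ABC}: card=187500; try (B,hash)→12140, (A,hash)→16580, (B,merge)→24640, (A,merge)→190860, (B,nl_idx)→202640, (A,nl_idx)→277400 …(+2); best=12140 via (B,hash)
  {BCD}: card=125000; try (B,hash)→11600, (D,hash)→16300, (B,merge)→17600, (B,nl_idx)→135600, (D,merge)→190700, (B,nl)→501600 …(+1); best=11600 via (B,hash)
  {ABCD}: card=1875000; try (B,hash)→28280, (A,hash)→138280, (D,hash)→201040, (B,merge)→234280, (B,nl_idx)→2014280, (A,merge)→2262560 …(+5); best=28280 via (B,hash)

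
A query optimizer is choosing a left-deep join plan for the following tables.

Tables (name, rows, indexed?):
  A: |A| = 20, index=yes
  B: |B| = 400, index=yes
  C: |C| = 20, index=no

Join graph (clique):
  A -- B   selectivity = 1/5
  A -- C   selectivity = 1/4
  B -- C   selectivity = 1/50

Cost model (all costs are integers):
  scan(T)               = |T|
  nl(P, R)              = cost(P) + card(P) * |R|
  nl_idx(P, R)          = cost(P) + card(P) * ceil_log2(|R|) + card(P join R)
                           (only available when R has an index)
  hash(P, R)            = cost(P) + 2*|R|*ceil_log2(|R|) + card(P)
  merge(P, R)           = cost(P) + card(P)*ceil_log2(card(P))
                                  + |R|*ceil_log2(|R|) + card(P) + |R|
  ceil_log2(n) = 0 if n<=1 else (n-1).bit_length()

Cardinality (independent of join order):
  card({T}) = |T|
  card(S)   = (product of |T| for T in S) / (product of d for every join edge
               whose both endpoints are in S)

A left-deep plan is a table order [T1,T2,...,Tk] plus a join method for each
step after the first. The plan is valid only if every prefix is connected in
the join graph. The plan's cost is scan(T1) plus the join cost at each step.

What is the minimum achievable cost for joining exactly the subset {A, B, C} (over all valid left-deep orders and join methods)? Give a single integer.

720

Selinger DP over subsets of {A,B,C}:
  {A}: scan cost=20, card=20
  {B}: scan cost=400, card=400
  {C}: scan cost=20, card=20
  {AB}: card=1600; try (A,hash)→1000, (B,nl_idx)→1800, (A,nl_idx)→4000, (B,merge)→4140, (A,merge)→4520, (B,hash)→7240 …(+2); best=1000 via (A,hash)
  {AC}: card=100; try (A,nl_idx)→220, (C,hash)→240, (A,hash)→240, (C,merge)→260, (A,merge)→260, (C,nl)→420 …(+1); best=220 via (A,nl_idx)
  {BC}: card=160; try (B,nl_idx)→360, (C,hash)→1000, (B,merge)→4140, (C,merge)→4520, (B,hash)→7240, (B,nl)→8020 …(+1); best=360 via (B,nl_idx)
  {ABC}: card=160; try (A,hash)→720, (B,nl_idx)→1280, (A,nl_idx)→1320, (A,merge)→1920, (C,hash)→2800, (A,nl)→3560 …(+5); best=720 via (A,hash)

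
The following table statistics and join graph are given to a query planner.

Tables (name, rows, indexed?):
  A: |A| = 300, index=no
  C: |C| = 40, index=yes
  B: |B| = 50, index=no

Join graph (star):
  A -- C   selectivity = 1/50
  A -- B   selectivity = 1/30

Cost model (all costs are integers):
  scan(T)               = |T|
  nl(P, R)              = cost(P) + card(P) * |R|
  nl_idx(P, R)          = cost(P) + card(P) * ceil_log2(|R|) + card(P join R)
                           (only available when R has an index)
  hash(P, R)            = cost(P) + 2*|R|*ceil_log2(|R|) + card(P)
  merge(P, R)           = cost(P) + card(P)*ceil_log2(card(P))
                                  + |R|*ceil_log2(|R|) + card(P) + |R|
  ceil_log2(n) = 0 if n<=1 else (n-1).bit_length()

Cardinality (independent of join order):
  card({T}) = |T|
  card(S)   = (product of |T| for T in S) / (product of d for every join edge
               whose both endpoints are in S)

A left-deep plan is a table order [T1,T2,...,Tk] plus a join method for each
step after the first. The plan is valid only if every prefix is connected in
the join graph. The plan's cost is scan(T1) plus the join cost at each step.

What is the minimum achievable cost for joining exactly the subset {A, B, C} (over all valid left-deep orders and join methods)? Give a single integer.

1920

Selinger DP over subsets of {A,B,C}:
  {A}: scan cost=300, card=300
  {C}: scan cost=40, card=40
  {B}: scan cost=50, card=50
  {AC}: card=240; try (C,hash)→1080, (C,nl_idx)→2340, (A,merge)→3320, (C,merge)→3580, (A,hash)→5480, (A,nl)→12040 …(+1); best=1080 via (C,hash)
  {AB}: card=500; try (B,hash)→1200, (A,merge)→3400, (B,merge)→3650, (A,hash)→5500, (A,nl)→15050, (B,nl)→15300; best=1200 via (B,hash)
  {ABC}: card=400; try (B,hash)→1920, (C,hash)→2180, (B,merge)→3590, (C,nl_idx)→4600, (C,merge)→6480, (B,nl)→13080 …(+1); best=1920 via (B,hash)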